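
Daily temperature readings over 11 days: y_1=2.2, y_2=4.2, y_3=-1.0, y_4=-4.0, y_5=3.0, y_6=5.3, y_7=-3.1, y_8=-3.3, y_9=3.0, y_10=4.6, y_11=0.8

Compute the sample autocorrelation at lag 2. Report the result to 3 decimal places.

-0.816

Mean ȳ = (2.2 + 4.2 − 1.0 − 4.0 + 3.0 + 5.3 − 3.1 − 3.3 + 3.0 + 4.6 + 0.8)/11 = 1.0636
Numerator Σ_{t=1}^{9}(y_t−ȳ)(y_{t+2}−ȳ) = -94.2263
Denominator Σ(y_t−ȳ)² = 115.4255
r_2 = -94.2263 / 115.4255 = -0.816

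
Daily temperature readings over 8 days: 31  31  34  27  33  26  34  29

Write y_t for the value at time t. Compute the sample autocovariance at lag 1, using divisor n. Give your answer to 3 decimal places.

-6.439

Mean ȳ = (31 + 31 + 34 + 27 + 33 + 26 + 34 + 29)/8 = 30.6250
Σ_{t=1}^{7}(y_t−ȳ)(y_{t+1}−ȳ) = -51.5156
γ_1 = -51.5156 / 8 = -6.439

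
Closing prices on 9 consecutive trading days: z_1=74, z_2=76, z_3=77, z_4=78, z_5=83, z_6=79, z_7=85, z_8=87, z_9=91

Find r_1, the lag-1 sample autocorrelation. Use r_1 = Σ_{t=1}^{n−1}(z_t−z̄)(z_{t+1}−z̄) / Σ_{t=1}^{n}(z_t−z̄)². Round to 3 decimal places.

0.515

Mean z̄ = (74 + 76 + 77 + 78 + 83 + 79 + 85 + 87 + 91)/9 = 81.1111
Numerator Σ_{t=1}^{8}(z_t−z̄)(z_{t+1}−z̄) = 133.2099
Denominator Σ(z_t−z̄)² = 258.8889
r_1 = 133.2099 / 258.8889 = 0.515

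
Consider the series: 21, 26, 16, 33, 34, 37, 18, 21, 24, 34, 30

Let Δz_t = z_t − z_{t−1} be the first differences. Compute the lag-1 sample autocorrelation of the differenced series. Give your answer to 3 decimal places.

First differences Δz: 5, -10, 17, 1, 3, -19, 3, 3, 10, -4
Mean of differences = 0.9000
Numerator Σ(Δz_t−Δz̄)(Δz_{t+1}−Δz̄) = -323.0100
Denominator Σ(Δz_t−Δz̄)² = 910.9000
r_1(Δz) = -323.0100 / 910.9000 = -0.355

-0.355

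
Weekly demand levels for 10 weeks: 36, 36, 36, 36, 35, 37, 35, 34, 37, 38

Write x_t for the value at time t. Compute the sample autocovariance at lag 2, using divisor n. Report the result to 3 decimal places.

-0.600

Mean x̄ = (36 + 36 + 36 + 36 + 35 + 37 + 35 + 34 + 37 + 38)/10 = 36.0000
Σ_{t=1}^{8}(x_t−x̄)(x_{t+2}−x̄) = -6.0000
γ_2 = -6.0000 / 10 = -0.600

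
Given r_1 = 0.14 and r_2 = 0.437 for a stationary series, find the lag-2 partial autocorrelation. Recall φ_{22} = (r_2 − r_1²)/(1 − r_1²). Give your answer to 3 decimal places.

0.426

φ_{22} = (r_2 − r_1²) / (1 − r_1²)
r_1² = (0.14)² = 0.0196
Numerator = 0.437 − 0.0196 = 0.4174; denominator = 1 − 0.0196 = 0.9804
φ_{22} = 0.4174 / 0.9804 = 0.426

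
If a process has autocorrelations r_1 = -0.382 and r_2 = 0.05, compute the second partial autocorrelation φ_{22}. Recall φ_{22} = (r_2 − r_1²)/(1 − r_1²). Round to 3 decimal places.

φ_{22} = (r_2 − r_1²) / (1 − r_1²)
r_1² = (-0.382)² = 0.145924
Numerator = 0.05 − 0.1459 = -0.0959; denominator = 1 − 0.1459 = 0.8541
φ_{22} = -0.0959 / 0.8541 = -0.112

-0.112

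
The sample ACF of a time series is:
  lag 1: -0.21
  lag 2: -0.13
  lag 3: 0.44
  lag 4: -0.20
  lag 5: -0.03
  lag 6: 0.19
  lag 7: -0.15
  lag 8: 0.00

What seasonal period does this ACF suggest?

3

The largest autocorrelation is r_3 = 0.44, with a weaker echo at lag 6 (0.19); the remaining lags stay at or below 0.00.
The dominant spike at lag 3 indicates a seasonal period of 3.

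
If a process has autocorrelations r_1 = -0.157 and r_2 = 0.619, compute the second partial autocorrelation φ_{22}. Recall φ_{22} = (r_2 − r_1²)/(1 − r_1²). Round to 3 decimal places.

0.609

φ_{22} = (r_2 − r_1²) / (1 − r_1²)
r_1² = (-0.157)² = 0.024649
Numerator = 0.619 − 0.0246 = 0.5944; denominator = 1 − 0.0246 = 0.9754
φ_{22} = 0.5944 / 0.9754 = 0.609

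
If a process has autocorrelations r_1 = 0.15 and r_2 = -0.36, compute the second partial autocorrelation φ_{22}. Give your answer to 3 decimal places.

φ_{22} = (r_2 − r_1²) / (1 − r_1²)
r_1² = (0.15)² = 0.0225
Numerator = -0.36 − 0.0225 = -0.3825; denominator = 1 − 0.0225 = 0.9775
φ_{22} = -0.3825 / 0.9775 = -0.391

-0.391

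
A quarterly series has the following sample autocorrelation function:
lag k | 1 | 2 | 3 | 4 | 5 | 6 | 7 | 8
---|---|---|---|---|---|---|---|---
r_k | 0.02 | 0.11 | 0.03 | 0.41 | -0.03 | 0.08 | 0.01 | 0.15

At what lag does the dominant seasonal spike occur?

4

The largest autocorrelation is r_4 = 0.41, with a weaker echo at lag 8 (0.15); the remaining lags stay at or below 0.11.
The dominant spike at lag 4 indicates a seasonal period of 4.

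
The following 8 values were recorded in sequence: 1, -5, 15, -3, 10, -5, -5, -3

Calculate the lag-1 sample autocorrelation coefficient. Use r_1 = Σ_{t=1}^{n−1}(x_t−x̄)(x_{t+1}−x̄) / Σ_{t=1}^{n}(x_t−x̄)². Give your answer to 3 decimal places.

-0.408

Mean x̄ = (1 − 5 + 15 − 3 + 10 − 5 − 5 − 3)/8 = 0.6250
Deviations from mean: 0.3750, -5.6250, 14.3750, -3.6250, 9.3750, -5.6250, -5.6250, -3.6250
Σ(x_t−x̄)(x_{t+1}−x̄) = (-2.1094) + (-80.8594) + (-52.1094) + (-33.9844) + (-52.7344) + (31.6406) + (20.3906) = -169.7656
Denominator Σ(x_t−x̄)² = 415.8750
r_1 = -169.7656 / 415.8750 = -0.408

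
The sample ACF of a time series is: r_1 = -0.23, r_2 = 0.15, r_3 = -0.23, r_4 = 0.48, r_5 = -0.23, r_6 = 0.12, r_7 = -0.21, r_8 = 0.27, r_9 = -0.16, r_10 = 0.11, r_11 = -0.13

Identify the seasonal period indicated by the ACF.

4

The largest autocorrelation is r_4 = 0.48, with a weaker echo at lag 8 (0.27); the remaining lags stay at or below 0.15.
The dominant spike at lag 4 indicates a seasonal period of 4.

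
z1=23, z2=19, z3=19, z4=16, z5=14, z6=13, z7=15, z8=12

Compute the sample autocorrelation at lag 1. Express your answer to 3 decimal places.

Mean z̄ = (23 + 19 + 19 + 16 + 14 + 13 + 15 + 12)/8 = 16.3750
Deviations from mean: 6.6250, 2.6250, 2.6250, -0.3750, -2.3750, -3.3750, -1.3750, -4.3750
Numerator Σ_{t=1}^{7}(z_t−z̄)(z_{t+1}−z̄) = 42.8594
Denominator Σ(z_t−z̄)² = 95.8750
r_1 = 42.8594 / 95.8750 = 0.447

0.447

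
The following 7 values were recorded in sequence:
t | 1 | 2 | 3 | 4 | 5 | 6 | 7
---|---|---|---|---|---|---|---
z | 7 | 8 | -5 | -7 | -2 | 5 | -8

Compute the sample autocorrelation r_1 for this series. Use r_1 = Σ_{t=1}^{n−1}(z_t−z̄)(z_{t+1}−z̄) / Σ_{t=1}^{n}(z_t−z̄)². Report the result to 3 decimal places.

0.052

Mean z̄ = (7 + 8 − 5 − 7 − 2 + 5 − 8)/7 = -0.2857
Deviations from mean: 7.2857, 8.2857, -4.7143, -6.7143, -1.7143, 5.2857, -7.7143
Numerator Σ_{t=1}^{6}(z_t−z̄)(z_{t+1}−z̄) = 14.6327
Denominator Σ(z_t−z̄)² = 279.4286
r_1 = 14.6327 / 279.4286 = 0.052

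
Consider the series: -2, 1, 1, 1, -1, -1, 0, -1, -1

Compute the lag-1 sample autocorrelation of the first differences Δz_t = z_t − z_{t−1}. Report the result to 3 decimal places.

-0.051

First differences Δz: 3, 0, 0, -2, 0, 1, -1, 0
Mean of differences = 0.1250
Numerator Σ(Δz_t−Δz̄)(Δz_{t+1}−Δz̄) = -0.7656
Denominator Σ(Δz_t−Δz̄)² = 14.8750
r_1(Δz) = -0.7656 / 14.8750 = -0.051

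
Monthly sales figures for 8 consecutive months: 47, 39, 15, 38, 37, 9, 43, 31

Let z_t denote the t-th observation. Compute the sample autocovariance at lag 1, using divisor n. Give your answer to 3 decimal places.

-57.627

Mean z̄ = (47 + 39 + 15 + 38 + 37 + 9 + 43 + 31)/8 = 32.3750
Σ_{t=1}^{7}(z_t−z̄)(z_{t+1}−z̄) = -461.0156
γ_1 = -461.0156 / 8 = -57.627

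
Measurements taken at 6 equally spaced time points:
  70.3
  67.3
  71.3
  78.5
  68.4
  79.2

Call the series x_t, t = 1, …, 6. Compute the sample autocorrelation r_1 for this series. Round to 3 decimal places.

Mean x̄ = (70.3 + 67.3 + 71.3 + 78.5 + 68.4 + 79.2)/6 = 72.5000
Deviations from mean: -2.2000, -5.2000, -1.2000, 6.0000, -4.1000, 6.7000
Σ(x_t−x̄)(x_{t+1}−x̄) = (11.4400) + (6.2400) + (-7.2000) + (-24.6000) + (-27.4700) = -41.5900
Denominator Σ(x_t−x̄)² = 131.0200
r_1 = -41.5900 / 131.0200 = -0.317

-0.317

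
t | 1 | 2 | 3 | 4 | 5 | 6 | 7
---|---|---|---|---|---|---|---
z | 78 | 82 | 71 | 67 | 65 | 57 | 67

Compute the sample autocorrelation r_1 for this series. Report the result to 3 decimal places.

Mean z̄ = (78 + 82 + 71 + 67 + 65 + 57 + 67)/7 = 69.5714
Deviations from mean: 8.4286, 12.4286, 1.4286, -2.5714, -4.5714, -12.5714, -2.5714
Numerator Σ_{t=1}^{6}(z_t−z̄)(z_{t+1}−z̄) = 220.3878
Denominator Σ(z_t−z̄)² = 419.7143
r_1 = 220.3878 / 419.7143 = 0.525

0.525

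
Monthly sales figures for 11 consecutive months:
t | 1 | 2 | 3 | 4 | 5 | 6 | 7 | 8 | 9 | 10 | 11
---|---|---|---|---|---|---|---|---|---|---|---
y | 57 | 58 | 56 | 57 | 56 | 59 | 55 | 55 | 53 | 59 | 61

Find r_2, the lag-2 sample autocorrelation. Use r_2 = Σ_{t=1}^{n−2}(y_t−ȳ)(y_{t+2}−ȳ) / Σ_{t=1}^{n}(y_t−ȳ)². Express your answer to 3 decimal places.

-0.270

Mean ȳ = (57 + 58 + 56 + 57 + 56 + 59 + 55 + 55 + 53 + 59 + 61)/11 = 56.9091
Numerator Σ_{t=1}^{9}(y_t−ȳ)(y_{t+2}−ȳ) = -13.7438
Denominator Σ(y_t−ȳ)² = 50.9091
r_2 = -13.7438 / 50.9091 = -0.270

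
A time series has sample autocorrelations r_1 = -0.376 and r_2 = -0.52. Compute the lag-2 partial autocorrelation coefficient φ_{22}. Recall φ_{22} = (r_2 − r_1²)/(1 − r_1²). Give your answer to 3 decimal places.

φ_{22} = (r_2 − r_1²) / (1 − r_1²)
r_1² = (-0.376)² = 0.141376
Numerator = -0.52 − 0.1414 = -0.6614; denominator = 1 − 0.1414 = 0.8586
φ_{22} = -0.6614 / 0.8586 = -0.770

-0.770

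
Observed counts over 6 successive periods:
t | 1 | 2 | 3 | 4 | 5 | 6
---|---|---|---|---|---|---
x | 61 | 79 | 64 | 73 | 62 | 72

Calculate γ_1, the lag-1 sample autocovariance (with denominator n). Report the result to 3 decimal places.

-33.042

Mean x̄ = (61 + 79 + 64 + 73 + 62 + 72)/6 = 68.5000
Deviations: -7.5000, 10.5000, -4.5000, 4.5000, -6.5000, 3.5000
Σ_{t=1}^{5}(x_t−x̄)(x_{t+1}−x̄) = -198.2500
γ_1 = -198.2500 / 6 = -33.042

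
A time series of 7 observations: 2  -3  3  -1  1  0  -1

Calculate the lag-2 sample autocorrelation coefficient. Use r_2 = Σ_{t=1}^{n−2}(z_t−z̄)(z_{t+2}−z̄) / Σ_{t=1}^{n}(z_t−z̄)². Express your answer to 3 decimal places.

Mean z̄ = (2 − 3 + 3 − 1 + 1 + 0 − 1)/7 = 0.1429
Deviations from mean: 1.8571, -3.1429, 2.8571, -1.1429, 0.8571, -0.1429, -1.1429
Σ(z_t−z̄)(z_{t+2}−z̄) = (5.3061) + (3.5918) + (2.4490) + (0.1633) + (-0.9796) = 10.5306
Denominator Σ(z_t−z̄)² = 24.8571
r_2 = 10.5306 / 24.8571 = 0.424

0.424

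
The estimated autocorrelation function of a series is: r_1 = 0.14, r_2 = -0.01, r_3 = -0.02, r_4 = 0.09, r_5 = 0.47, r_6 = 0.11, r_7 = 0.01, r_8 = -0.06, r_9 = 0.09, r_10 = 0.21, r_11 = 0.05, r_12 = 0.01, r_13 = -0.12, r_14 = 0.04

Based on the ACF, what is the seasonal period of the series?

The largest autocorrelation is r_5 = 0.47, with a weaker echo at lag 10 (0.21); the remaining lags stay at or below 0.14.
The dominant spike at lag 5 indicates a seasonal period of 5.

5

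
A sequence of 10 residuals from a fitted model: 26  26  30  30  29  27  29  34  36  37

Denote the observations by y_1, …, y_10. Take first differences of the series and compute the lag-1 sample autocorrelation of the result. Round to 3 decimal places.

0.151

First differences Δy: 0, 4, 0, -1, -2, 2, 5, 2, 1
Mean of differences = 1.2222
Numerator Σ(Δy_t−Δȳ)(Δy_{t+1}−Δȳ) = 6.2840
Denominator Σ(Δy_t−Δȳ)² = 41.5556
r_1(Δy) = 6.2840 / 41.5556 = 0.151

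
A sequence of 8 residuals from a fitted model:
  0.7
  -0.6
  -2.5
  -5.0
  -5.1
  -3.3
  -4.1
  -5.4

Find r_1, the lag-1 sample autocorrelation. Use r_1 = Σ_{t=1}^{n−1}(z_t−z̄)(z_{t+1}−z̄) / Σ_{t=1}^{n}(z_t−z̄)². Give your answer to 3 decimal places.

0.470

Mean z̄ = (0.7 − 0.6 − 2.5 − 5.0 − 5.1 − 3.3 − 4.1 − 5.4)/8 = -3.1625
Deviations from mean: 3.8625, 2.5625, 0.6625, -1.8375, -1.9375, -0.1375, -0.9375, -2.2375
Numerator Σ_{t=1}^{7}(z_t−z̄)(z_{t+1}−z̄) = 16.4311
Denominator Σ(z_t−z̄)² = 34.9588
r_1 = 16.4311 / 34.9588 = 0.470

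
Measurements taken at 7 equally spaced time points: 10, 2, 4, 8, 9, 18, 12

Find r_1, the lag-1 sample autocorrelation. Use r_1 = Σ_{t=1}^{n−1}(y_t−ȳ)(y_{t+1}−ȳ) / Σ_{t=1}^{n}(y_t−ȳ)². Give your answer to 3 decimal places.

Mean ȳ = (10 + 2 + 4 + 8 + 9 + 18 + 12)/7 = 9.0000
Deviations from mean: 1.0000, -7.0000, -5.0000, -1.0000, 0.0000, 9.0000, 3.0000
Σ(y_t−ȳ)(y_{t+1}−ȳ) = (-7.0000) + (35.0000) + (5.0000) + (0.0000) + (0.0000) + (27.0000) = 60.0000
Denominator Σ(y_t−ȳ)² = 166.0000
r_1 = 60.0000 / 166.0000 = 0.361

0.361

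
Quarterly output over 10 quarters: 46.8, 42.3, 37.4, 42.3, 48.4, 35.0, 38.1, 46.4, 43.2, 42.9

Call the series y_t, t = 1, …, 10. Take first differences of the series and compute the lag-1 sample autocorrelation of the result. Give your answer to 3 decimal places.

-0.255

First differences Δy: -4.5, -4.9, 4.9, 6.1, -13.4, 3.1, 8.3, -3.2, -0.3
Mean of differences = -0.4333
Numerator Σ(Δy_t−Δȳ)(Δy_{t+1}−Δȳ) = -95.0178
Denominator Σ(Δy_t−Δȳ)² = 372.1800
r_1(Δy) = -95.0178 / 372.1800 = -0.255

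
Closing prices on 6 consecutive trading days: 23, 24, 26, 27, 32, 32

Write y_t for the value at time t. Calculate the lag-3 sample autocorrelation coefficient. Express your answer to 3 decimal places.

-0.270

Mean ȳ = (23 + 24 + 26 + 27 + 32 + 32)/6 = 27.3333
Deviations from mean: -4.3333, -3.3333, -1.3333, -0.3333, 4.6667, 4.6667
Σ(y_t−ȳ)(y_{t+3}−ȳ) = (1.4444) + (-15.5556) + (-6.2222) = -20.3333
Denominator Σ(y_t−ȳ)² = 75.3333
r_3 = -20.3333 / 75.3333 = -0.270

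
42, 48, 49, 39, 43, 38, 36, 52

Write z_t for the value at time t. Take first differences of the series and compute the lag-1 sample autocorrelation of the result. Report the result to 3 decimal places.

-0.167

First differences Δz: 6, 1, -10, 4, -5, -2, 16
Mean of differences = 1.4286
Numerator Σ(Δz_t−Δz̄)(Δz_{t+1}−Δz̄) = -70.8980
Denominator Σ(Δz_t−Δz̄)² = 423.7143
r_1(Δz) = -70.8980 / 423.7143 = -0.167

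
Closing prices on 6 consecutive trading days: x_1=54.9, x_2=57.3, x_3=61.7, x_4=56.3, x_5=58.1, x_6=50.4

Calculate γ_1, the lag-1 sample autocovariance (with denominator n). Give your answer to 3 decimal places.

Mean x̄ = (54.9 + 57.3 + 61.7 + 56.3 + 58.1 + 50.4)/6 = 56.4500
Deviations: -1.5500, 0.8500, 5.2500, -0.1500, 1.6500, -6.0500
Σ_{t=1}^{5}(x_t−x̄)(x_{t+1}−x̄) = -7.8725
γ_1 = -7.8725 / 6 = -1.312

-1.312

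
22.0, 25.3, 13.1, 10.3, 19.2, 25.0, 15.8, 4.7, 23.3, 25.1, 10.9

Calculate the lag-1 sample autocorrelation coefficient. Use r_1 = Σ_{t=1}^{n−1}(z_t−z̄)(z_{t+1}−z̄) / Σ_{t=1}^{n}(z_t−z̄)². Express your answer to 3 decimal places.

-0.077

Mean z̄ = (22.0 + 25.3 + 13.1 + 10.3 + 19.2 + 25.0 + 15.8 + 4.7 + 23.3 + 25.1 + 10.9)/11 = 17.7000
Numerator Σ_{t=1}^{10}(z_t−z̄)(z_{t+1}−z̄) = -39.2400
Denominator Σ(z_t−z̄)² = 512.6800
r_1 = -39.2400 / 512.6800 = -0.077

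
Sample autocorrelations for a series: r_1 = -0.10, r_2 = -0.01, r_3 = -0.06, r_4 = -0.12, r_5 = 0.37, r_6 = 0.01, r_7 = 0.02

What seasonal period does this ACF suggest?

5

The largest autocorrelation is r_5 = 0.37; the remaining lags stay at or below 0.02.
The dominant spike at lag 5 indicates a seasonal period of 5.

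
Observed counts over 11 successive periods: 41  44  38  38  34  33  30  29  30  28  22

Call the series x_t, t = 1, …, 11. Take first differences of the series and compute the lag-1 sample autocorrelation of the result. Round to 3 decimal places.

-0.429

First differences Δx: 3, -6, 0, -4, -1, -3, -1, 1, -2, -6
Mean of differences = -1.9000
Numerator Σ(Δx_t−Δx̄)(Δx_{t+1}−Δx̄) = -33.0100
Denominator Σ(Δx_t−Δx̄)² = 76.9000
r_1(Δx) = -33.0100 / 76.9000 = -0.429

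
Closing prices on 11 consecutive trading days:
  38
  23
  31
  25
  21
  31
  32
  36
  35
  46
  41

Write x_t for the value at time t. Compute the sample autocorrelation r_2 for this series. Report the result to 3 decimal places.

0.275

Mean x̄ = (38 + 23 + 31 + 25 + 21 + 31 + 32 + 36 + 35 + 46 + 41)/11 = 32.6364
Numerator Σ_{t=1}^{9}(x_t−x̄)(x_{t+2}−x̄) = 161.4628
Denominator Σ(x_t−x̄)² = 586.5455
r_2 = 161.4628 / 586.5455 = 0.275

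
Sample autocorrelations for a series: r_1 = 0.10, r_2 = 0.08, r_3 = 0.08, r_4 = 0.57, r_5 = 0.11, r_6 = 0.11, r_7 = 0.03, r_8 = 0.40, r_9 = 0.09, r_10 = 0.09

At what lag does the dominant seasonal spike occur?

4

The largest autocorrelation is r_4 = 0.57, with a weaker echo at lag 8 (0.40); the remaining lags stay at or below 0.11.
The dominant spike at lag 4 indicates a seasonal period of 4.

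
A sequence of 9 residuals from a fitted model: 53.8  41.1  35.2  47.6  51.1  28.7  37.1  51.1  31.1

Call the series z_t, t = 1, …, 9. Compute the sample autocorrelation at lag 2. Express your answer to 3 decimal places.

-0.477

Mean z̄ = (53.8 + 41.1 + 35.2 + 47.6 + 51.1 + 28.7 + 37.1 + 51.1 + 31.1)/9 = 41.8667
Numerator Σ_{t=1}^{7}(z_t−z̄)(z_{t+2}−z̄) = -335.2589
Denominator Σ(z_t−z̄)² = 702.8200
r_2 = -335.2589 / 702.8200 = -0.477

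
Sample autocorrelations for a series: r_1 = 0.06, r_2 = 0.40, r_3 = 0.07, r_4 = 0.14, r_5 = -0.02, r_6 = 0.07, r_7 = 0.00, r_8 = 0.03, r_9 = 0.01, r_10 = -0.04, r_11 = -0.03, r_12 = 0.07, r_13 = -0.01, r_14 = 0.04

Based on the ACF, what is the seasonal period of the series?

2

The largest autocorrelation is r_2 = 0.40; the remaining lags stay at or below 0.14.
The dominant spike at lag 2 indicates a seasonal period of 2.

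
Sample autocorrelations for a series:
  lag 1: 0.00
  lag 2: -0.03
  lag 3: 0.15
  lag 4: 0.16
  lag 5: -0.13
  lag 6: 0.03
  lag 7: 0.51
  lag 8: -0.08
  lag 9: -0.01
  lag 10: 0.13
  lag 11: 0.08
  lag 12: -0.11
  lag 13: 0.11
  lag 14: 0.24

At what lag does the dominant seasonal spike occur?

The largest autocorrelation is r_7 = 0.51, with a weaker echo at lag 14 (0.24); the remaining lags stay at or below 0.16.
The dominant spike at lag 7 indicates a seasonal period of 7.

7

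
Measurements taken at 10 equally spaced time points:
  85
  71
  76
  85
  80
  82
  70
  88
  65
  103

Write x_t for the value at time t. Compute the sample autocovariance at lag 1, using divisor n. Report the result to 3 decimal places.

Mean x̄ = (85 + 71 + 76 + 85 + 80 + 82 + 70 + 88 + 65 + 103)/10 = 80.5000
Σ_{t=1}^{9}(x_t−x̄)(x_{t+1}−x̄) = -582.7500
γ_1 = -582.7500 / 10 = -58.275

-58.275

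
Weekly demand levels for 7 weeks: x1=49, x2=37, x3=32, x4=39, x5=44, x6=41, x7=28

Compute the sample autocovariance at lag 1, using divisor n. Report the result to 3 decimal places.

-2.720

Mean x̄ = (49 + 37 + 32 + 39 + 44 + 41 + 28)/7 = 38.5714
Deviations: 10.4286, -1.5714, -6.5714, 0.4286, 5.4286, 2.4286, -10.5714
Σ_{t=1}^{6}(x_t−x̄)(x_{t+1}−x̄) = -19.0408
γ_1 = -19.0408 / 7 = -2.720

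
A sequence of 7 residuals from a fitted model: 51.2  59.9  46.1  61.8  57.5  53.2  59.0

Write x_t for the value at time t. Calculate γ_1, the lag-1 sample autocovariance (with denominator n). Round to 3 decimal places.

-17.083

Mean x̄ = (51.2 + 59.9 + 46.1 + 61.8 + 57.5 + 53.2 + 59.0)/7 = 55.5286
Deviations: -4.3286, 4.3714, -9.4286, 6.2714, 1.9714, -2.3286, 3.4714
Σ_{t=1}^{6}(x_t−x̄)(x_{t+1}−x̄) = -119.5794
γ_1 = -119.5794 / 7 = -17.083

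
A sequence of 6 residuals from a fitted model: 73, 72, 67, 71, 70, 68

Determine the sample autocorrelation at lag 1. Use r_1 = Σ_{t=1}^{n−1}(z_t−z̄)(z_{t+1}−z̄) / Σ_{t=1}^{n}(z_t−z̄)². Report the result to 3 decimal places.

Mean z̄ = (73 + 72 + 67 + 71 + 70 + 68)/6 = 70.1667
Deviations from mean: 2.8333, 1.8333, -3.1667, 0.8333, -0.1667, -2.1667
Numerator Σ_{t=1}^{5}(z_t−z̄)(z_{t+1}−z̄) = -3.0278
Denominator Σ(z_t−z̄)² = 26.8333
r_1 = -3.0278 / 26.8333 = -0.113

-0.113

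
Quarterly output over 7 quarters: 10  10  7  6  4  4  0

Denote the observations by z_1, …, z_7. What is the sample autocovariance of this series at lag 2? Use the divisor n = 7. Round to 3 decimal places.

1.974

Mean z̄ = (10 + 10 + 7 + 6 + 4 + 4 + 0)/7 = 5.8571
Σ_{t=1}^{5}(z_t−z̄)(z_{t+2}−z̄) = 13.8163
γ_2 = 13.8163 / 7 = 1.974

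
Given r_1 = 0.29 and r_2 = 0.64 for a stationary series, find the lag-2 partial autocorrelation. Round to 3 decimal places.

0.607

φ_{22} = (r_2 − r_1²) / (1 − r_1²)
r_1² = (0.29)² = 0.0841
Numerator = 0.64 − 0.0841 = 0.5559; denominator = 1 − 0.0841 = 0.9159
φ_{22} = 0.5559 / 0.9159 = 0.607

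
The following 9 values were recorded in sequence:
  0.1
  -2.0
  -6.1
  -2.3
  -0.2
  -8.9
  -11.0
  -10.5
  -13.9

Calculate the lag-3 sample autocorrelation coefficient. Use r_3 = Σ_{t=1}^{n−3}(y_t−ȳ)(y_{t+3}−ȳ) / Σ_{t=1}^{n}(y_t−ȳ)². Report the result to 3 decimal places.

Mean ȳ = (0.1 − 2.0 − 6.1 − 2.3 − 0.2 − 8.9 − 11.0 − 10.5 − 13.9)/9 = -6.0889
Numerator Σ_{t=1}^{6}(y_t−ȳ)(y_{t+3}−ȳ) = 24.9330
Denominator Σ(y_t−ȳ)² = 216.5489
r_3 = 24.9330 / 216.5489 = 0.115

0.115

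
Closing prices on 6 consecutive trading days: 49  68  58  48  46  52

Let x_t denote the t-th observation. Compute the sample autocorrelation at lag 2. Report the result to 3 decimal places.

-0.370

Mean x̄ = (49 + 68 + 58 + 48 + 46 + 52)/6 = 53.5000
Deviations from mean: -4.5000, 14.5000, 4.5000, -5.5000, -7.5000, -1.5000
Σ(x_t−x̄)(x_{t+2}−x̄) = (-20.2500) + (-79.7500) + (-33.7500) + (8.2500) = -125.5000
Denominator Σ(x_t−x̄)² = 339.5000
r_2 = -125.5000 / 339.5000 = -0.370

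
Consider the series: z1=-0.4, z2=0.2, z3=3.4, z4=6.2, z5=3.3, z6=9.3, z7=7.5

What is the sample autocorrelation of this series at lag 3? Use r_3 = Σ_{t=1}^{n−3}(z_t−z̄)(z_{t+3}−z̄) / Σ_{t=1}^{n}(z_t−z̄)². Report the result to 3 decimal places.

-0.039

Mean z̄ = (-0.4 + 0.2 + 3.4 + 6.2 + 3.3 + 9.3 + 7.5)/7 = 4.2143
Numerator Σ_{t=1}^{4}(z_t−z̄)(z_{t+3}−z̄) = -3.1092
Denominator Σ(z_t−z̄)² = 79.5086
r_3 = -3.1092 / 79.5086 = -0.039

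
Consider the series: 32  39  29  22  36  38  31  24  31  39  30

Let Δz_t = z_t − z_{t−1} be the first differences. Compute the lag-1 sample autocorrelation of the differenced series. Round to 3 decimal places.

First differences Δz: 7, -10, -7, 14, 2, -7, -7, 7, 8, -9
Mean of differences = -0.2000
Numerator Σ(Δz_t−Δz̄)(Δz_{t+1}−Δz̄) = -100.0400
Denominator Σ(Δz_t−Δz̄)² = 689.6000
r_1(Δz) = -100.0400 / 689.6000 = -0.145

-0.145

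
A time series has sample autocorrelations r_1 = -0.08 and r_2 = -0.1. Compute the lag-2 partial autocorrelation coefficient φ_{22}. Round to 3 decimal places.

φ_{22} = (r_2 − r_1²) / (1 − r_1²)
r_1² = (-0.08)² = 0.0064
Numerator = -0.1 − 0.0064 = -0.1064; denominator = 1 − 0.0064 = 0.9936
φ_{22} = -0.1064 / 0.9936 = -0.107

-0.107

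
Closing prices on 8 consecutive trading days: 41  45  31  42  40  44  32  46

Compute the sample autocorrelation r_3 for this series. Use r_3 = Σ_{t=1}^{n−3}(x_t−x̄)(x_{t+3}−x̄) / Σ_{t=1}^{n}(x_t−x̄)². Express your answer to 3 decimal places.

Mean x̄ = (41 + 45 + 31 + 42 + 40 + 44 + 32 + 46)/8 = 40.1250
Σ(x_t−x̄)(x_{t+3}−x̄) = (1.6406) + (-0.6094) + (-35.3594) + (-15.2344) + (-0.7344) = -50.2969
Denominator Σ(x_t−x̄)² = 226.8750
r_3 = -50.2969 / 226.8750 = -0.222

-0.222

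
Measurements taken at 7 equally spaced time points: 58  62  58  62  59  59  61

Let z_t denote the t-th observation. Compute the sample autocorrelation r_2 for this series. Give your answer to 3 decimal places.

Mean z̄ = (58 + 62 + 58 + 62 + 59 + 59 + 61)/7 = 59.8571
Numerator Σ_{t=1}^{5}(z_t−z̄)(z_{t+2}−z̄) = 6.8163
Denominator Σ(z_t−z̄)² = 18.8571
r_2 = 6.8163 / 18.8571 = 0.361

0.361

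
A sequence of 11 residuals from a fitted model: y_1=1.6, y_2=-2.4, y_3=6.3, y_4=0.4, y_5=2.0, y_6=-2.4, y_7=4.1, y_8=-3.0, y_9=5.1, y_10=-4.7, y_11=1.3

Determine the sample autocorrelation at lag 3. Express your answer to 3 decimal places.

-0.484

Mean ȳ = (1.6 − 2.4 + 6.3 + 0.4 + 2.0 − 2.4 + 4.1 − 3.0 + 5.1 − 4.7 + 1.3)/11 = 0.7545
Numerator Σ_{t=1}^{8}(y_t−ȳ)(y_{t+3}−ȳ) = -61.5880
Denominator Σ(y_t−ȳ)² = 127.2673
r_3 = -61.5880 / 127.2673 = -0.484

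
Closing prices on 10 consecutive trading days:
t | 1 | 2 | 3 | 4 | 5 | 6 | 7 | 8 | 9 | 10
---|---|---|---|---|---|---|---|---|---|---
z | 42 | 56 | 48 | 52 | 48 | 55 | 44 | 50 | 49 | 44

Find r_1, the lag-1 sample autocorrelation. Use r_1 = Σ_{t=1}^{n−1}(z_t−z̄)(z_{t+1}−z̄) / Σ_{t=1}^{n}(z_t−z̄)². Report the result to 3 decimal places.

Mean z̄ = (42 + 56 + 48 + 52 + 48 + 55 + 44 + 50 + 49 + 44)/10 = 48.8000
Numerator Σ_{t=1}^{9}(z_t−z̄)(z_{t+1}−z̄) = -101.0400
Denominator Σ(z_t−z̄)² = 195.6000
r_1 = -101.0400 / 195.6000 = -0.517

-0.517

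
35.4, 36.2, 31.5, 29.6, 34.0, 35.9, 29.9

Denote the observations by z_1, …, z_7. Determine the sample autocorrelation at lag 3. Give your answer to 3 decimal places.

Mean z̄ = (35.4 + 36.2 + 31.5 + 29.6 + 34.0 + 35.9 + 29.9)/7 = 33.2143
Σ(z_t−z̄)(z_{t+3}−z̄) = (-7.8998) + (2.3459) + (-4.6041) + (11.9788) = 1.8208
Denominator Σ(z_t−z̄)² = 48.5086
r_3 = 1.8208 / 48.5086 = 0.038

0.038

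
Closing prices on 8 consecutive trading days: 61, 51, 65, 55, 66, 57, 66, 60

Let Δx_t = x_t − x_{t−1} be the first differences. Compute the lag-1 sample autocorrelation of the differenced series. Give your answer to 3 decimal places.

-0.870

First differences Δx: -10, 14, -10, 11, -9, 9, -6
Mean of differences = -0.1429
Numerator Σ(Δx_t−Δx̄)(Δx_{t+1}−Δx̄) = -621.8776
Denominator Σ(Δx_t−Δx̄)² = 714.8571
r_1(Δx) = -621.8776 / 714.8571 = -0.870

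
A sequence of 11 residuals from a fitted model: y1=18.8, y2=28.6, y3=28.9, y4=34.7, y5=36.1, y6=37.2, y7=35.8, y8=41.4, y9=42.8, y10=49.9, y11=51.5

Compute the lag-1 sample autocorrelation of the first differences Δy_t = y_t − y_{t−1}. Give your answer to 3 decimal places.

First differences Δy: 9.8, 0.3, 5.8, 1.4, 1.1, -1.4, 5.6, 1.4, 7.1, 1.6
Mean of differences = 3.2700
Numerator Σ(Δy_t−Δȳ)(Δy_{t+1}−Δȳ) = -46.2439
Denominator Σ(Δy_t−Δȳ)² = 114.2610
r_1(Δy) = -46.2439 / 114.2610 = -0.405

-0.405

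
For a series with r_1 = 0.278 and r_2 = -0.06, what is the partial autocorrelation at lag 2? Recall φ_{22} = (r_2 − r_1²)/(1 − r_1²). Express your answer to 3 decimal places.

φ_{22} = (r_2 − r_1²) / (1 − r_1²)
r_1² = (0.278)² = 0.077284
Numerator = -0.06 − 0.0773 = -0.1373; denominator = 1 − 0.0773 = 0.9227
φ_{22} = -0.1373 / 0.9227 = -0.149

-0.149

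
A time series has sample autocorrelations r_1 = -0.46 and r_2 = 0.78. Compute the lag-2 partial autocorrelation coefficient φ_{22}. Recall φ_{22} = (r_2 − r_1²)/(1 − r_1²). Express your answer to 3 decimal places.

φ_{22} = (r_2 − r_1²) / (1 − r_1²)
r_1² = (-0.46)² = 0.2116
Numerator = 0.78 − 0.2116 = 0.5684; denominator = 1 − 0.2116 = 0.7884
φ_{22} = 0.5684 / 0.7884 = 0.721

0.721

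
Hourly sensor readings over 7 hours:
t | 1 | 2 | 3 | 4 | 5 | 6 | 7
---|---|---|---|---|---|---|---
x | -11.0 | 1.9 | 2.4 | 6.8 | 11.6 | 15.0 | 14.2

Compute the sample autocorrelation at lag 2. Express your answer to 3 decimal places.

0.183

Mean x̄ = (-11.0 + 1.9 + 2.4 + 6.8 + 11.6 + 15.0 + 14.2)/7 = 5.8429
Numerator Σ_{t=1}^{5}(x_t−x̄)(x_{t+2}−x̄) = 91.2706
Denominator Σ(x_t−x̄)² = 498.8371
r_2 = 91.2706 / 498.8371 = 0.183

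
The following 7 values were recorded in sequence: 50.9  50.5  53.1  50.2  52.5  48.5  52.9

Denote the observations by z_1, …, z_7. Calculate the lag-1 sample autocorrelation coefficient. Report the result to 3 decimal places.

Mean z̄ = (50.9 + 50.5 + 53.1 + 50.2 + 52.5 + 48.5 + 52.9)/7 = 51.2286
Deviations from mean: -0.3286, -0.7286, 1.8714, -1.0286, 1.2714, -2.7286, 1.6714
Σ(z_t−z̄)(z_{t+1}−z̄) = (0.2394) + (-1.3635) + (-1.9249) + (-1.3078) + (-3.4692) + (-4.5606) = -12.3865
Denominator Σ(z_t−z̄)² = 17.0543
r_1 = -12.3865 / 17.0543 = -0.726

-0.726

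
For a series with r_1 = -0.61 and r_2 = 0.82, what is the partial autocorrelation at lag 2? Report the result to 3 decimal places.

φ_{22} = (r_2 − r_1²) / (1 − r_1²)
r_1² = (-0.61)² = 0.3721
Numerator = 0.82 − 0.3721 = 0.4479; denominator = 1 − 0.3721 = 0.6279
φ_{22} = 0.4479 / 0.6279 = 0.713

0.713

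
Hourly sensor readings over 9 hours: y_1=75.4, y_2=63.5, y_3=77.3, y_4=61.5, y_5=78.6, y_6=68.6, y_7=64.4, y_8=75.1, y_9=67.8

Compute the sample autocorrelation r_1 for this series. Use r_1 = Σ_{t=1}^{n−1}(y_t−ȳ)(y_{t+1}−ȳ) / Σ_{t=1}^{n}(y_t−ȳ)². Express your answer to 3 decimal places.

-0.782

Mean ȳ = (75.4 + 63.5 + 77.3 + 61.5 + 78.6 + 68.6 + 64.4 + 75.1 + 67.8)/9 = 70.2444
Numerator Σ_{t=1}^{8}(y_t−ȳ)(y_{t+1}−ȳ) = -261.4953
Denominator Σ(y_t−ȳ)² = 334.5422
r_1 = -261.4953 / 334.5422 = -0.782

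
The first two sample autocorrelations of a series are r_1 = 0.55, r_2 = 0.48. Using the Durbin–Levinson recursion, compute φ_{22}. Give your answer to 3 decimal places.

0.254

φ_{22} = (r_2 − r_1²) / (1 − r_1²)
r_1² = (0.55)² = 0.3025
Numerator = 0.48 − 0.3025 = 0.1775; denominator = 1 − 0.3025 = 0.6975
φ_{22} = 0.1775 / 0.6975 = 0.254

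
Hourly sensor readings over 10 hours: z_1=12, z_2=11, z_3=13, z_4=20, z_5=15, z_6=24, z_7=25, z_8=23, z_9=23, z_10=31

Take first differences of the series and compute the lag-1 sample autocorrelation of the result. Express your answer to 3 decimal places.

-0.481

First differences Δz: -1, 2, 7, -5, 9, 1, -2, 0, 8
Mean of differences = 2.1111
Numerator Σ(Δz_t−Δz̄)(Δz_{t+1}−Δz̄) = -90.7901
Denominator Σ(Δz_t−Δz̄)² = 188.8889
r_1(Δz) = -90.7901 / 188.8889 = -0.481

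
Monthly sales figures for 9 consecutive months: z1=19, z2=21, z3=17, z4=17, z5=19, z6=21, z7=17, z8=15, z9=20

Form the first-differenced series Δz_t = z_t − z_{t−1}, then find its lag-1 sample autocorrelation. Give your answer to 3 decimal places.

First differences Δz: 2, -4, 0, 2, 2, -4, -2, 5
Mean of differences = 0.1250
Numerator Σ(Δz_t−Δz̄)(Δz_{t+1}−Δz̄) = -13.2656
Denominator Σ(Δz_t−Δz̄)² = 72.8750
r_1(Δz) = -13.2656 / 72.8750 = -0.182

-0.182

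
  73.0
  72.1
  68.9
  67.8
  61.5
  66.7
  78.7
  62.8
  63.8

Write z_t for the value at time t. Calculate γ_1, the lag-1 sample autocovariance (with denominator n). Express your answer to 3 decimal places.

-1.667

Mean z̄ = (73.0 + 72.1 + 68.9 + 67.8 + 61.5 + 66.7 + 78.7 + 62.8 + 63.8)/9 = 68.3667
Σ_{t=1}^{8}(z_t−z̄)(z_{t+1}−z̄) = -15.0011
γ_1 = -15.0011 / 9 = -1.667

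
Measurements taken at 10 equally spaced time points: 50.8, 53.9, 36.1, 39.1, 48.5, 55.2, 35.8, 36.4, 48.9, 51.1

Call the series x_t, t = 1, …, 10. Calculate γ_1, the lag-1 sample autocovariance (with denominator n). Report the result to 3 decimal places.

Mean x̄ = (50.8 + 53.9 + 36.1 + 39.1 + 48.5 + 55.2 + 35.8 + 36.4 + 48.9 + 51.1)/10 = 45.5800
Σ_{t=1}^{9}(x_t−x̄)(x_{t+1}−x̄) = 18.7016
γ_1 = 18.7016 / 10 = 1.870

1.870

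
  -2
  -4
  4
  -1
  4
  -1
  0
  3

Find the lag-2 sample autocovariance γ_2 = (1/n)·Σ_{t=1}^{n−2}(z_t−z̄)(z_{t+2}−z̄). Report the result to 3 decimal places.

0.934

Mean z̄ = (-2 − 4 + 4 − 1 + 4 − 1 + 0 + 3)/8 = 0.3750
Deviations: -2.3750, -4.3750, 3.6250, -1.3750, 3.6250, -1.3750, -0.3750, 2.6250
Σ_{t=1}^{6}(z_t−z̄)(z_{t+2}−z̄) = 7.4688
γ_2 = 7.4688 / 8 = 0.934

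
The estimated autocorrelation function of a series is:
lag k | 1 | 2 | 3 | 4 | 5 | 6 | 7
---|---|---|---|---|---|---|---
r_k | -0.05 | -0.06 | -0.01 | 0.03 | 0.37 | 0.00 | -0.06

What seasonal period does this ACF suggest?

The largest autocorrelation is r_5 = 0.37; the remaining lags stay at or below 0.03.
The dominant spike at lag 5 indicates a seasonal period of 5.

5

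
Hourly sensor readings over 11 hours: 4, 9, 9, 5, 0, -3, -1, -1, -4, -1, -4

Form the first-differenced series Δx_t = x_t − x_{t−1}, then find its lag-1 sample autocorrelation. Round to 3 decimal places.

First differences Δx: 5, 0, -4, -5, -3, 2, 0, -3, 3, -3
Mean of differences = -0.8000
Numerator Σ(Δx_t−Δx̄)(Δx_{t+1}−Δx̄) = 2.3600
Denominator Σ(Δx_t−Δx̄)² = 99.6000
r_1(Δx) = 2.3600 / 99.6000 = 0.024

0.024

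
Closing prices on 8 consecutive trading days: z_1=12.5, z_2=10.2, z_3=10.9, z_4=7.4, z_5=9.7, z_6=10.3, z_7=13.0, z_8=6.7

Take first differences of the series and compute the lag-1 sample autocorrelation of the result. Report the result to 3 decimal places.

First differences Δz: -2.3, 0.7, -3.5, 2.3, 0.6, 2.7, -6.3
Mean of differences = -0.8286
Numerator Σ(Δz_t−Δz̄)(Δz_{t+1}−Δz̄) = -24.4865
Denominator Σ(Δz_t−Δz̄)² = 65.8543
r_1(Δz) = -24.4865 / 65.8543 = -0.372

-0.372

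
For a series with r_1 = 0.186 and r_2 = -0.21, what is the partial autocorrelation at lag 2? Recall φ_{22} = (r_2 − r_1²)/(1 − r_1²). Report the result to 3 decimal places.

φ_{22} = (r_2 − r_1²) / (1 − r_1²)
r_1² = (0.186)² = 0.034596
Numerator = -0.21 − 0.0346 = -0.2446; denominator = 1 − 0.0346 = 0.9654
φ_{22} = -0.2446 / 0.9654 = -0.253

-0.253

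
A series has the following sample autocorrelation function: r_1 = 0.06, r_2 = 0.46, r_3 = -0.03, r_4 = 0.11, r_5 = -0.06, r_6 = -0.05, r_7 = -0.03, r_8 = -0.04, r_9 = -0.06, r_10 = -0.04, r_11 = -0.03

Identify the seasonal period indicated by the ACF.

The largest autocorrelation is r_2 = 0.46; the remaining lags stay at or below 0.11.
The dominant spike at lag 2 indicates a seasonal period of 2.

2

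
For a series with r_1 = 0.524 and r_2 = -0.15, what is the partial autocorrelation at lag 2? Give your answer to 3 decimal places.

φ_{22} = (r_2 − r_1²) / (1 − r_1²)
r_1² = (0.524)² = 0.274576
Numerator = -0.15 − 0.2746 = -0.4246; denominator = 1 − 0.2746 = 0.7254
φ_{22} = -0.4246 / 0.7254 = -0.585

-0.585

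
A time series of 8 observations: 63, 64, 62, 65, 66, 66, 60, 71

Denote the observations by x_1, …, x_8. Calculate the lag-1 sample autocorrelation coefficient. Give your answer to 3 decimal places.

-0.419

Mean x̄ = (63 + 64 + 62 + 65 + 66 + 66 + 60 + 71)/8 = 64.6250
Deviations from mean: -1.6250, -0.6250, -2.6250, 0.3750, 1.3750, 1.3750, -4.6250, 6.3750
Σ(x_t−x̄)(x_{t+1}−x̄) = (1.0156) + (1.6406) + (-0.9844) + (0.5156) + (1.8906) + (-6.3594) + (-29.4844) = -31.7656
Denominator Σ(x_t−x̄)² = 75.8750
r_1 = -31.7656 / 75.8750 = -0.419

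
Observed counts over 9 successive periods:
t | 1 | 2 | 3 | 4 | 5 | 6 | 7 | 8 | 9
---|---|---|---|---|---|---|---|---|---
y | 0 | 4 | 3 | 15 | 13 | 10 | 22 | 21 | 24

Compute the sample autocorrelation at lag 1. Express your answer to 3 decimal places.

0.508

Mean ȳ = (0 + 4 + 3 + 15 + 13 + 10 + 22 + 21 + 24)/9 = 12.4444
Numerator Σ_{t=1}^{8}(y_t−ȳ)(y_{t+1}−ȳ) = 318.0247
Denominator Σ(y_t−ȳ)² = 626.2222
r_1 = 318.0247 / 626.2222 = 0.508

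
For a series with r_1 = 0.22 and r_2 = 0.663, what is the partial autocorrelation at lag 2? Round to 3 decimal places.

φ_{22} = (r_2 − r_1²) / (1 − r_1²)
r_1² = (0.22)² = 0.0484
Numerator = 0.663 − 0.0484 = 0.6146; denominator = 1 − 0.0484 = 0.9516
φ_{22} = 0.6146 / 0.9516 = 0.646

0.646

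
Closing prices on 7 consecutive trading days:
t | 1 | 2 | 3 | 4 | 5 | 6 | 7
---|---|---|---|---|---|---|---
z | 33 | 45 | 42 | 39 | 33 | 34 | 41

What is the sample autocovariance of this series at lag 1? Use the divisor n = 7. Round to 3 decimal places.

-0.064

Mean z̄ = (33 + 45 + 42 + 39 + 33 + 34 + 41)/7 = 38.1429
Deviations: -5.1429, 6.8571, 3.8571, 0.8571, -5.1429, -4.1429, 2.8571
Σ_{t=1}^{6}(z_t−z̄)(z_{t+1}−z̄) = -0.4490
γ_1 = -0.4490 / 7 = -0.064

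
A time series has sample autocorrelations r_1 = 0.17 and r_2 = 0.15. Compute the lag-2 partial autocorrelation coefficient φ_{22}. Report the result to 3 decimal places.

φ_{22} = (r_2 − r_1²) / (1 − r_1²)
r_1² = (0.17)² = 0.0289
Numerator = 0.15 − 0.0289 = 0.1211; denominator = 1 − 0.0289 = 0.9711
φ_{22} = 0.1211 / 0.9711 = 0.125

0.125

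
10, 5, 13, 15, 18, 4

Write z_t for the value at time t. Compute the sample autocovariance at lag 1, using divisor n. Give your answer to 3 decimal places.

Mean z̄ = (10 + 5 + 13 + 15 + 18 + 4)/6 = 10.8333
Deviations: -0.8333, -5.8333, 2.1667, 4.1667, 7.1667, -6.8333
Σ_{t=1}^{5}(z_t−z̄)(z_{t+1}−z̄) = -17.8611
γ_1 = -17.8611 / 6 = -2.977

-2.977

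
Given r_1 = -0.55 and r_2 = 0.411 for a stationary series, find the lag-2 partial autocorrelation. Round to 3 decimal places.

0.156

φ_{22} = (r_2 − r_1²) / (1 − r_1²)
r_1² = (-0.55)² = 0.3025
Numerator = 0.411 − 0.3025 = 0.1085; denominator = 1 − 0.3025 = 0.6975
φ_{22} = 0.1085 / 0.6975 = 0.156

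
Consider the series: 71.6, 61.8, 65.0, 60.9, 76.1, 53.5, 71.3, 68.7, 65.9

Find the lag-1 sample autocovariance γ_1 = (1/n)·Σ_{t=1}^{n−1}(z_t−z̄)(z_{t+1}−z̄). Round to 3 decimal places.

-27.087

Mean z̄ = (71.6 + 61.8 + 65.0 + 60.9 + 76.1 + 53.5 + 71.3 + 68.7 + 65.9)/9 = 66.0889
Σ_{t=1}^{8}(z_t−z̄)(z_{t+1}−z̄) = -243.7801
γ_1 = -243.7801 / 9 = -27.087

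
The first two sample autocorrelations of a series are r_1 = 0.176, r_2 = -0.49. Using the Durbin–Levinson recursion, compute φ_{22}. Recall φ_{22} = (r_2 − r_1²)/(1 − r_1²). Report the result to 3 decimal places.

φ_{22} = (r_2 − r_1²) / (1 − r_1²)
r_1² = (0.176)² = 0.030976
Numerator = -0.49 − 0.0310 = -0.5210; denominator = 1 − 0.0310 = 0.9690
φ_{22} = -0.5210 / 0.9690 = -0.538

-0.538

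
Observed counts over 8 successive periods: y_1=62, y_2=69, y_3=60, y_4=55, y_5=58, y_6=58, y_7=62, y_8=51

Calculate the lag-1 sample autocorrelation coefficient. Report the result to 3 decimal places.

0.054

Mean ȳ = (62 + 69 + 60 + 55 + 58 + 58 + 62 + 51)/8 = 59.3750
Deviations from mean: 2.6250, 9.6250, 0.6250, -4.3750, -1.3750, -1.3750, 2.6250, -8.3750
Numerator Σ_{t=1}^{7}(y_t−ȳ)(y_{t+1}−ȳ) = 10.8594
Denominator Σ(y_t−ȳ)² = 199.8750
r_1 = 10.8594 / 199.8750 = 0.054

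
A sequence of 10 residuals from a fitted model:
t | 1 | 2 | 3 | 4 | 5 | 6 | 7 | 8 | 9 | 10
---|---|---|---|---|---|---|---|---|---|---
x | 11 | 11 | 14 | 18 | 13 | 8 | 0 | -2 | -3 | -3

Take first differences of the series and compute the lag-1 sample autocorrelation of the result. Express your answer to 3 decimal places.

First differences Δx: 0, 3, 4, -5, -5, -8, -2, -1, 0
Mean of differences = -1.5556
Numerator Σ(Δx_t−Δx̄)(Δx_{t+1}−Δx̄) = 50.8025
Denominator Σ(Δx_t−Δx̄)² = 122.2222
r_1(Δx) = 50.8025 / 122.2222 = 0.416

0.416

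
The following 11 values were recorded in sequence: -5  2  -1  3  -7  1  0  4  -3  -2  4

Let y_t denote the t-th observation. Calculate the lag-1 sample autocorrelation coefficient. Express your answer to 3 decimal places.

-0.439

Mean ȳ = (-5 + 2 − 1 + 3 − 7 + 1 + 0 + 4 − 3 − 2 + 4)/11 = -0.3636
Numerator Σ_{t=1}^{10}(y_t−ȳ)(y_{t+1}−ȳ) = -58.2231
Denominator Σ(y_t−ȳ)² = 132.5455
r_1 = -58.2231 / 132.5455 = -0.439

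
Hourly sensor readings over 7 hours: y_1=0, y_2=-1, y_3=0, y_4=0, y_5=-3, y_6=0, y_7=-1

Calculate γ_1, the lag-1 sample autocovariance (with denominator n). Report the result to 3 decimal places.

-0.481

Mean ȳ = (0 − 1 + 0 + 0 − 3 + 0 − 1)/7 = -0.7143
Deviations: 0.7143, -0.2857, 0.7143, 0.7143, -2.2857, 0.7143, -0.2857
Σ_{t=1}^{6}(y_t−ȳ)(y_{t+1}−ȳ) = -3.3673
γ_1 = -3.3673 / 7 = -0.481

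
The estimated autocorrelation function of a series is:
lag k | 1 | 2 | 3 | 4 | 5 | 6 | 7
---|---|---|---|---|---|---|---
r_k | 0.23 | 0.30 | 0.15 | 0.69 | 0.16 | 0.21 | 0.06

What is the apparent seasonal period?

4

The largest autocorrelation is r_4 = 0.69; the remaining lags stay at or below 0.30.
The dominant spike at lag 4 indicates a seasonal period of 4.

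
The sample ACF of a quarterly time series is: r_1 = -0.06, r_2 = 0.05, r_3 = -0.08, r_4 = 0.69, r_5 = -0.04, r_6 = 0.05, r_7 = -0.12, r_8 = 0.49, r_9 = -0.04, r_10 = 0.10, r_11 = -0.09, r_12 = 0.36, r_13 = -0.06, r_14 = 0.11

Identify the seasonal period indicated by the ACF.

The largest autocorrelation is r_4 = 0.69, with weaker echoes at lags 8 (0.49) and 12 (0.36); the remaining lags stay at or below 0.11.
The dominant spike at lag 4 indicates a seasonal period of 4.

4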